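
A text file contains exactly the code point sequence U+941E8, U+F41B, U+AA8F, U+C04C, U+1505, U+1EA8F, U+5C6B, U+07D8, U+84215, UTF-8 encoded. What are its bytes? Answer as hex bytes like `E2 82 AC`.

F2 94 87 A8 EF 90 9B EA AA 8F EC 81 8C E1 94 85 F0 9E AA 8F E5 B1 AB DF 98 F2 84 88 95

U+941E8: 4-byte form → F2 94 87 A8.
U+F41B: 3-byte form → EF 90 9B.
U+AA8F: 3-byte form → EA AA 8F.
U+C04C: 3-byte form → EC 81 8C.
U+1505: 3-byte form → E1 94 85.
U+1EA8F: 4-byte form → F0 9E AA 8F.
U+5C6B: 3-byte form → E5 B1 AB.
U+07D8: 2-byte form → DF 98.
U+84215: 4-byte form → F2 84 88 95.
Concatenated (29 bytes): F2 94 87 A8 EF 90 9B EA AA 8F EC 81 8C E1 94 85 F0 9E AA 8F E5 B1 AB DF 98 F2 84 88 95.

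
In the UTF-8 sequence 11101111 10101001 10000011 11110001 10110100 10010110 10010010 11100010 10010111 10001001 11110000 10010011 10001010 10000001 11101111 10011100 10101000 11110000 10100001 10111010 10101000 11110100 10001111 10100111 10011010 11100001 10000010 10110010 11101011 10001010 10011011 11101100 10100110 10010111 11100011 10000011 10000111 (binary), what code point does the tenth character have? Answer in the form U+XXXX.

U+C997

Offset 0: leading byte 0xEF = 11101111 → 3-byte char #1 = EF A9 83.
Offset 3: leading byte 0xF1 = 11110001 → 4-byte char #2 = F1 B4 96 92.
Offset 7: leading byte 0xE2 = 11100010 → 3-byte char #3 = E2 97 89.
Offset 10: leading byte 0xF0 = 11110000 → 4-byte char #4 = F0 93 8A 81.
Offset 14: leading byte 0xEF = 11101111 → 3-byte char #5 = EF 9C A8.
Offset 17: leading byte 0xF0 = 11110000 → 4-byte char #6 = F0 A1 BA A8.
Offset 21: leading byte 0xF4 = 11110100 → 4-byte char #7 = F4 8F A7 9A.
Offset 25: leading byte 0xE1 = 11100001 → 3-byte char #8 = E1 82 B2.
Offset 28: leading byte 0xEB = 11101011 → 3-byte char #9 = EB 8A 9B.
Offset 31: leading byte 0xEC = 11101100 → 3-byte char #10 = EC A6 97.
Leading byte 0xEC = 11101100 matches 1110xxxx → 3-byte sequence.
Byte 1: 0xEC = 11101100, payload 1100 (4 bits).
Byte 2: 0xA6 = 10100110 (10xxxxxx ✓), payload 100110.
Byte 3: 0x97 = 10010111 (10xxxxxx ✓), payload 010111.
Concatenate: 1100100110010111 = 0xC997 (16 bits → U+C997).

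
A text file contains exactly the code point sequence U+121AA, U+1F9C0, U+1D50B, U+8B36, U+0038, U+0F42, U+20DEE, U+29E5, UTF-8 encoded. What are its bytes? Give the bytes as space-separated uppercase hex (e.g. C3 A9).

U+121AA: 4-byte form → F0 92 86 AA.
U+1F9C0: 4-byte form → F0 9F A7 80.
U+1D50B: 4-byte form → F0 9D 94 8B.
U+8B36: 3-byte form → E8 AC B6.
U+0038: 1-byte form → 38.
U+0F42: 3-byte form → E0 BD 82.
U+20DEE: 4-byte form → F0 A0 B7 AE.
U+29E5: 3-byte form → E2 A7 A5.
Concatenated (26 bytes): F0 92 86 AA F0 9F A7 80 F0 9D 94 8B E8 AC B6 38 E0 BD 82 F0 A0 B7 AE E2 A7 A5.

F0 92 86 AA F0 9F A7 80 F0 9D 94 8B E8 AC B6 38 E0 BD 82 F0 A0 B7 AE E2 A7 A5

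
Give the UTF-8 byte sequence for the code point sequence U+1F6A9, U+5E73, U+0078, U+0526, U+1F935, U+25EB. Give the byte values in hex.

F0 9F 9A A9 E5 B9 B3 78 D4 A6 F0 9F A4 B5 E2 97 AB

U+1F6A9: 4-byte form → F0 9F 9A A9.
U+5E73: 3-byte form → E5 B9 B3.
U+0078: 1-byte form → 78.
U+0526: 2-byte form → D4 A6.
U+1F935: 4-byte form → F0 9F A4 B5.
U+25EB: 3-byte form → E2 97 AB.
Concatenated (17 bytes): F0 9F 9A A9 E5 B9 B3 78 D4 A6 F0 9F A4 B5 E2 97 AB.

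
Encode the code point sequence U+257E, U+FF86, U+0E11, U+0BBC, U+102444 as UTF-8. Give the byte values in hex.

E2 95 BE EF BE 86 E0 B8 91 E0 AE BC F4 82 91 84

U+257E: 3-byte form → E2 95 BE.
U+FF86: 3-byte form → EF BE 86.
U+0E11: 3-byte form → E0 B8 91.
U+0BBC: 3-byte form → E0 AE BC.
U+102444: 4-byte form → F4 82 91 84.
Concatenated (16 bytes): E2 95 BE EF BE 86 E0 B8 91 E0 AE BC F4 82 91 84.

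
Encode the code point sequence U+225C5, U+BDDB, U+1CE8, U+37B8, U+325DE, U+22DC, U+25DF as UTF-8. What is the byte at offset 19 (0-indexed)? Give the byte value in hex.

0x9C

U+225C5 → 4-byte form F0 A2 97 85 at offsets 0–3.
U+BDDB → 3-byte form EB B7 9B at offsets 4–6.
U+1CE8 → 3-byte form E1 B3 A8 at offsets 7–9.
U+37B8 → 3-byte form E3 9E B8 at offsets 10–12.
U+325DE → 4-byte form F0 B2 97 9E at offsets 13–16.
U+22DC → 3-byte form E2 8B 9C at offsets 17–19.
Offset 19 falls in char 6's range; it's byte 3 of E2 8B 9C = 0x9C.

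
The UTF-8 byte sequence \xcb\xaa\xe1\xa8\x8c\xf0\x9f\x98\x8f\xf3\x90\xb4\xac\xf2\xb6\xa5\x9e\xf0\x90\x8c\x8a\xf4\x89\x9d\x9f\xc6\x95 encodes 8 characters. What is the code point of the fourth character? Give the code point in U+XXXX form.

Offset 0: leading byte 0xCB = 11001011 → 2-byte char #1 = CB AA.
Offset 2: leading byte 0xE1 = 11100001 → 3-byte char #2 = E1 A8 8C.
Offset 5: leading byte 0xF0 = 11110000 → 4-byte char #3 = F0 9F 98 8F.
Offset 9: leading byte 0xF3 = 11110011 → 4-byte char #4 = F3 90 B4 AC.
Leading byte 0xF3 = 11110011 matches 11110xxx → 4-byte sequence.
Byte 1: 0xF3 = 11110011, payload 011 (3 bits).
Byte 2: 0x90 = 10010000 (10xxxxxx ✓), payload 010000.
Byte 3: 0xB4 = 10110100 (10xxxxxx ✓), payload 110100.
Byte 4: 0xAC = 10101100 (10xxxxxx ✓), payload 101100.
Concatenate: 011010000110100101100 = 0xD0D2C (21 bits → U+D0D2C).

U+D0D2C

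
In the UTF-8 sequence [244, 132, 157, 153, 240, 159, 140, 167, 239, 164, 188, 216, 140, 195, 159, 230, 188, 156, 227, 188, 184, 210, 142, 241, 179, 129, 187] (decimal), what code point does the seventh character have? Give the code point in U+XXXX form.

Offset 0: leading byte 0xF4 = 11110100 → 4-byte char #1 = F4 84 9D 99.
Offset 4: leading byte 0xF0 = 11110000 → 4-byte char #2 = F0 9F 8C A7.
Offset 8: leading byte 0xEF = 11101111 → 3-byte char #3 = EF A4 BC.
Offset 11: leading byte 0xD8 = 11011000 → 2-byte char #4 = D8 8C.
Offset 13: leading byte 0xC3 = 11000011 → 2-byte char #5 = C3 9F.
Offset 15: leading byte 0xE6 = 11100110 → 3-byte char #6 = E6 BC 9C.
Offset 18: leading byte 0xE3 = 11100011 → 3-byte char #7 = E3 BC B8.
Leading byte 0xE3 = 11100011 matches 1110xxxx → 3-byte sequence.
Byte 1: 0xE3 = 11100011, payload 0011 (4 bits).
Byte 2: 0xBC = 10111100 (10xxxxxx ✓), payload 111100.
Byte 3: 0xB8 = 10111000 (10xxxxxx ✓), payload 111000.
Concatenate: 0011111100111000 = 0x3F38 (16 bits → U+3F38).

U+3F38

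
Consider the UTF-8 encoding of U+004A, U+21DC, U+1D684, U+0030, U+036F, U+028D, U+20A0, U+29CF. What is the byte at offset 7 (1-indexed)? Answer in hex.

0x9A

1-indexed offset 7 is 0-indexed offset 6.
U+004A → 1-byte form 4A at offsets 0–0.
U+21DC → 3-byte form E2 87 9C at offsets 1–3.
U+1D684 → 4-byte form F0 9D 9A 84 at offsets 4–7.
Offset 6 falls in char 3's range; it's byte 3 of F0 9D 9A 84 = 0x9A.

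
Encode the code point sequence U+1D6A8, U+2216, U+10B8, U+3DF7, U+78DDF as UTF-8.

F0 9D 9A A8 E2 88 96 E1 82 B8 E3 B7 B7 F1 B8 B7 9F

U+1D6A8: 4-byte form → F0 9D 9A A8.
U+2216: 3-byte form → E2 88 96.
U+10B8: 3-byte form → E1 82 B8.
U+3DF7: 3-byte form → E3 B7 B7.
U+78DDF: 4-byte form → F1 B8 B7 9F.
Concatenated (17 bytes): F0 9D 9A A8 E2 88 96 E1 82 B8 E3 B7 B7 F1 B8 B7 9F.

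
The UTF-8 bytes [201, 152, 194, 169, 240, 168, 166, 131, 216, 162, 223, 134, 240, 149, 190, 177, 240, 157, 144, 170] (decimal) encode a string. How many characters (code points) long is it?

Byte at offset 0: 0xC9 = 11001001 → 2-byte char (#1). Advance 2.
Byte at offset 2: 0xC2 = 11000010 → 2-byte char (#2). Advance 2.
Byte at offset 4: 0xF0 = 11110000 → 4-byte char (#3). Advance 4.
Byte at offset 8: 0xD8 = 11011000 → 2-byte char (#4). Advance 2.
Byte at offset 10: 0xDF = 11011111 → 2-byte char (#5). Advance 2.
Byte at offset 12: 0xF0 = 11110000 → 4-byte char (#6). Advance 4.
Byte at offset 16: 0xF0 = 11110000 → 4-byte char (#7). Advance 4.
Reached end at offset 20 after 7 code points.

7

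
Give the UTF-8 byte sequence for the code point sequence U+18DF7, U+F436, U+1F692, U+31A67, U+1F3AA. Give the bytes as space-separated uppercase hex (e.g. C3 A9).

U+18DF7: 4-byte form → F0 98 B7 B7.
U+F436: 3-byte form → EF 90 B6.
U+1F692: 4-byte form → F0 9F 9A 92.
U+31A67: 4-byte form → F0 B1 A9 A7.
U+1F3AA: 4-byte form → F0 9F 8E AA.
Concatenated (19 bytes): F0 98 B7 B7 EF 90 B6 F0 9F 9A 92 F0 B1 A9 A7 F0 9F 8E AA.

F0 98 B7 B7 EF 90 B6 F0 9F 9A 92 F0 B1 A9 A7 F0 9F 8E AA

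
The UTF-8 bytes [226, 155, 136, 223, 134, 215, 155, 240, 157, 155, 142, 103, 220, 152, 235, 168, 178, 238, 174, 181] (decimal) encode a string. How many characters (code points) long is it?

8

Byte at offset 0: 0xE2 = 11100010 → 3-byte char (#1). Advance 3.
Byte at offset 3: 0xDF = 11011111 → 2-byte char (#2). Advance 2.
Byte at offset 5: 0xD7 = 11010111 → 2-byte char (#3). Advance 2.
Byte at offset 7: 0xF0 = 11110000 → 4-byte char (#4). Advance 4.
Byte at offset 11: 0x67 = 01100111 → 1-byte char (#5). Advance 1.
Byte at offset 12: 0xDC = 11011100 → 2-byte char (#6). Advance 2.
Byte at offset 14: 0xEB = 11101011 → 3-byte char (#7). Advance 3.
Byte at offset 17: 0xEE = 11101110 → 3-byte char (#8). Advance 3.
Reached end at offset 20 after 8 code points.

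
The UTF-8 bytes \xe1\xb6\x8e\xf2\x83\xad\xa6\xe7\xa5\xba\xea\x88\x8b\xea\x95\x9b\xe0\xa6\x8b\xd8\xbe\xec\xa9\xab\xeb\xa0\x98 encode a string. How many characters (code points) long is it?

9

Byte at offset 0: 0xE1 = 11100001 → 3-byte char (#1). Advance 3.
Byte at offset 3: 0xF2 = 11110010 → 4-byte char (#2). Advance 4.
Byte at offset 7: 0xE7 = 11100111 → 3-byte char (#3). Advance 3.
Byte at offset 10: 0xEA = 11101010 → 3-byte char (#4). Advance 3.
Byte at offset 13: 0xEA = 11101010 → 3-byte char (#5). Advance 3.
Byte at offset 16: 0xE0 = 11100000 → 3-byte char (#6). Advance 3.
Byte at offset 19: 0xD8 = 11011000 → 2-byte char (#7). Advance 2.
Byte at offset 21: 0xEC = 11101100 → 3-byte char (#8). Advance 3.
Byte at offset 24: 0xEB = 11101011 → 3-byte char (#9). Advance 3.
Reached end at offset 27 after 9 code points.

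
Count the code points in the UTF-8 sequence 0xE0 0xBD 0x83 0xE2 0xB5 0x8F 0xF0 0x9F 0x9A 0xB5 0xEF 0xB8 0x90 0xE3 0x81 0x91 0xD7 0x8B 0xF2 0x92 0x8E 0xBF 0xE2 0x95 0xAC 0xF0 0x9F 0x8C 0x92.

Byte at offset 0: 0xE0 = 11100000 → 3-byte char (#1). Advance 3.
Byte at offset 3: 0xE2 = 11100010 → 3-byte char (#2). Advance 3.
Byte at offset 6: 0xF0 = 11110000 → 4-byte char (#3). Advance 4.
Byte at offset 10: 0xEF = 11101111 → 3-byte char (#4). Advance 3.
Byte at offset 13: 0xE3 = 11100011 → 3-byte char (#5). Advance 3.
Byte at offset 16: 0xD7 = 11010111 → 2-byte char (#6). Advance 2.
Byte at offset 18: 0xF2 = 11110010 → 4-byte char (#7). Advance 4.
Byte at offset 22: 0xE2 = 11100010 → 3-byte char (#8). Advance 3.
Byte at offset 25: 0xF0 = 11110000 → 4-byte char (#9). Advance 4.
Reached end at offset 29 after 9 code points.

9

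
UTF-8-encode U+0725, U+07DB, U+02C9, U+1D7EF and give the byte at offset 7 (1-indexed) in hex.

0xF0

1-indexed offset 7 is 0-indexed offset 6.
U+0725 → 2-byte form DC A5 at offsets 0–1.
U+07DB → 2-byte form DF 9B at offsets 2–3.
U+02C9 → 2-byte form CB 89 at offsets 4–5.
U+1D7EF → 4-byte form F0 9D 9F AF at offsets 6–9.
Offset 6 falls in char 4's range; it's byte 1 of F0 9D 9F AF = 0xF0.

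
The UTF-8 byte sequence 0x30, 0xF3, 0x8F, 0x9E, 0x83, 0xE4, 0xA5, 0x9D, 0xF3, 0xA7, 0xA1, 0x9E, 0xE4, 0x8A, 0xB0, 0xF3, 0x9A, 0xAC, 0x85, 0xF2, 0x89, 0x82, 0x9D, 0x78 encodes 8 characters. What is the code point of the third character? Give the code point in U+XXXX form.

Offset 0: leading byte 0x30 = 00110000 → 1-byte char #1 = 30.
Offset 1: leading byte 0xF3 = 11110011 → 4-byte char #2 = F3 8F 9E 83.
Offset 5: leading byte 0xE4 = 11100100 → 3-byte char #3 = E4 A5 9D.
Leading byte 0xE4 = 11100100 matches 1110xxxx → 3-byte sequence.
Byte 1: 0xE4 = 11100100, payload 0100 (4 bits).
Byte 2: 0xA5 = 10100101 (10xxxxxx ✓), payload 100101.
Byte 3: 0x9D = 10011101 (10xxxxxx ✓), payload 011101.
Concatenate: 0100100101011101 = 0x495D (16 bits → U+495D).

U+495D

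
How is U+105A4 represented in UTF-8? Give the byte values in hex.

U+105A4 = 0x105A4 = 66980 decimal. In range U+10000–U+10FFFF → 4-byte form: 11110xxx 10xxxxxx 10xxxxxx 10xxxxxx.
Binary (21 bits): 000010000010110100100.
Split 3+6+6+6: 000 | 010000 | 010110 | 100100.
Byte 1: 11110000 = 0xF0.
Byte 2: 10010000 = 0x90.
Byte 3: 10010110 = 0x96.
Byte 4: 10100100 = 0xA4.

F0 90 96 A4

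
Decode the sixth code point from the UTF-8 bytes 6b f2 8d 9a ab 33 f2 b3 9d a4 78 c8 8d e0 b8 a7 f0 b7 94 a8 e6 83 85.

Offset 0: leading byte 0x6B = 01101011 → 1-byte char #1 = 6B.
Offset 1: leading byte 0xF2 = 11110010 → 4-byte char #2 = F2 8D 9A AB.
Offset 5: leading byte 0x33 = 00110011 → 1-byte char #3 = 33.
Offset 6: leading byte 0xF2 = 11110010 → 4-byte char #4 = F2 B3 9D A4.
Offset 10: leading byte 0x78 = 01111000 → 1-byte char #5 = 78.
Offset 11: leading byte 0xC8 = 11001000 → 2-byte char #6 = C8 8D.
Leading byte 0xC8 = 11001000 matches 110xxxxx → 2-byte sequence.
Byte 1: 0xC8 = 11001000, payload 01000 (5 bits).
Byte 2: 0x8D = 10001101 (10xxxxxx ✓), payload 001101.
Concatenate: 01000001101 = 0x20D (11 bits → U+020D).

U+020D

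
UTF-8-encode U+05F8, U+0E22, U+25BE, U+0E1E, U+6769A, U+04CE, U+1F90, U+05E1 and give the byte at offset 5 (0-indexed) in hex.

U+05F8 → 2-byte form D7 B8 at offsets 0–1.
U+0E22 → 3-byte form E0 B8 A2 at offsets 2–4.
U+25BE → 3-byte form E2 96 BE at offsets 5–7.
Offset 5 falls in char 3's range; it's byte 1 of E2 96 BE = 0xE2.

0xE2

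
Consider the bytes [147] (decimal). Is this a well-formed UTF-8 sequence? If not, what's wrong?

Byte 0x93 = 10010011 has the form 10xxxxxx — a continuation byte — but there is no preceding leading byte.

invalid (continuation byte with no leading byte)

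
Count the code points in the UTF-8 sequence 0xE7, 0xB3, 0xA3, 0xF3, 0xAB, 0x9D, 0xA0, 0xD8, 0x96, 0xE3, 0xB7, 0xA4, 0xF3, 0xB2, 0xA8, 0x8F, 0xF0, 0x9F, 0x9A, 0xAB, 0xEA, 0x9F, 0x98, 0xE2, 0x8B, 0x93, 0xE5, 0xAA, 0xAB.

Byte at offset 0: 0xE7 = 11100111 → 3-byte char (#1). Advance 3.
Byte at offset 3: 0xF3 = 11110011 → 4-byte char (#2). Advance 4.
Byte at offset 7: 0xD8 = 11011000 → 2-byte char (#3). Advance 2.
Byte at offset 9: 0xE3 = 11100011 → 3-byte char (#4). Advance 3.
Byte at offset 12: 0xF3 = 11110011 → 4-byte char (#5). Advance 4.
Byte at offset 16: 0xF0 = 11110000 → 4-byte char (#6). Advance 4.
Byte at offset 20: 0xEA = 11101010 → 3-byte char (#7). Advance 3.
Byte at offset 23: 0xE2 = 11100010 → 3-byte char (#8). Advance 3.
Byte at offset 26: 0xE5 = 11100101 → 3-byte char (#9). Advance 3.
Reached end at offset 29 after 9 code points.

9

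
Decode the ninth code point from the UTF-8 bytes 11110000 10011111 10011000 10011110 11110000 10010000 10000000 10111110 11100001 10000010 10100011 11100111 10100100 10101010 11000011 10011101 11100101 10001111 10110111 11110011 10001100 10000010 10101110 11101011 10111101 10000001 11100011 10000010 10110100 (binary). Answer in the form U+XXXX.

U+30B4

Offset 0: leading byte 0xF0 = 11110000 → 4-byte char #1 = F0 9F 98 9E.
Offset 4: leading byte 0xF0 = 11110000 → 4-byte char #2 = F0 90 80 BE.
Offset 8: leading byte 0xE1 = 11100001 → 3-byte char #3 = E1 82 A3.
Offset 11: leading byte 0xE7 = 11100111 → 3-byte char #4 = E7 A4 AA.
Offset 14: leading byte 0xC3 = 11000011 → 2-byte char #5 = C3 9D.
Offset 16: leading byte 0xE5 = 11100101 → 3-byte char #6 = E5 8F B7.
Offset 19: leading byte 0xF3 = 11110011 → 4-byte char #7 = F3 8C 82 AE.
Offset 23: leading byte 0xEB = 11101011 → 3-byte char #8 = EB BD 81.
Offset 26: leading byte 0xE3 = 11100011 → 3-byte char #9 = E3 82 B4.
Leading byte 0xE3 = 11100011 matches 1110xxxx → 3-byte sequence.
Byte 1: 0xE3 = 11100011, payload 0011 (4 bits).
Byte 2: 0x82 = 10000010 (10xxxxxx ✓), payload 000010.
Byte 3: 0xB4 = 10110100 (10xxxxxx ✓), payload 110100.
Concatenate: 0011000010110100 = 0x30B4 (16 bits → U+30B4).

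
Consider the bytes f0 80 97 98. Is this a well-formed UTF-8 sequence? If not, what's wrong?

invalid (overlong encoding)

Leading byte 0xF0 = 11110000 → 4-byte form.
Continuation bytes all match 10xxxxxx. Payload decodes to 0x5D8.
But 0x5D8 < 0x10000, the minimum for a 4-byte sequence — this is an overlong encoding.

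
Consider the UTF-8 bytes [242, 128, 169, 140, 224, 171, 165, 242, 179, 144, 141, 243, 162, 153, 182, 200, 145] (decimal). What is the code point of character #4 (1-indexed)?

Offset 0: leading byte 0xF2 = 11110010 → 4-byte char #1 = F2 80 A9 8C.
Offset 4: leading byte 0xE0 = 11100000 → 3-byte char #2 = E0 AB A5.
Offset 7: leading byte 0xF2 = 11110010 → 4-byte char #3 = F2 B3 90 8D.
Offset 11: leading byte 0xF3 = 11110011 → 4-byte char #4 = F3 A2 99 B6.
Leading byte 0xF3 = 11110011 matches 11110xxx → 4-byte sequence.
Byte 1: 0xF3 = 11110011, payload 011 (3 bits).
Byte 2: 0xA2 = 10100010 (10xxxxxx ✓), payload 100010.
Byte 3: 0x99 = 10011001 (10xxxxxx ✓), payload 011001.
Byte 4: 0xB6 = 10110110 (10xxxxxx ✓), payload 110110.
Concatenate: 011100010011001110110 = 0xE2676 (21 bits → U+E2676).

U+E2676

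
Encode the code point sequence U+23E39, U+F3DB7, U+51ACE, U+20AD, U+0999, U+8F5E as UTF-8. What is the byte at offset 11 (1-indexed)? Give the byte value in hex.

1-indexed offset 11 is 0-indexed offset 10.
U+23E39 → 4-byte form F0 A3 B8 B9 at offsets 0–3.
U+F3DB7 → 4-byte form F3 B3 B6 B7 at offsets 4–7.
U+51ACE → 4-byte form F1 91 AB 8E at offsets 8–11.
Offset 10 falls in char 3's range; it's byte 3 of F1 91 AB 8E = 0xAB.

0xAB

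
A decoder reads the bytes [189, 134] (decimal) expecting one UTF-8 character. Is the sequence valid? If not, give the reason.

invalid (continuation byte with no leading byte)

Byte 0xBD = 10111101 has the form 10xxxxxx — a continuation byte — but there is no preceding leading byte.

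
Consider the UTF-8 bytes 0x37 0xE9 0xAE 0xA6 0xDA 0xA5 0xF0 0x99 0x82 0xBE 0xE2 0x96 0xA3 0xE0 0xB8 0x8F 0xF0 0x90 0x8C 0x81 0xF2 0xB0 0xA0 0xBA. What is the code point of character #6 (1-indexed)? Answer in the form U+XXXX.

Offset 0: leading byte 0x37 = 00110111 → 1-byte char #1 = 37.
Offset 1: leading byte 0xE9 = 11101001 → 3-byte char #2 = E9 AE A6.
Offset 4: leading byte 0xDA = 11011010 → 2-byte char #3 = DA A5.
Offset 6: leading byte 0xF0 = 11110000 → 4-byte char #4 = F0 99 82 BE.
Offset 10: leading byte 0xE2 = 11100010 → 3-byte char #5 = E2 96 A3.
Offset 13: leading byte 0xE0 = 11100000 → 3-byte char #6 = E0 B8 8F.
Leading byte 0xE0 = 11100000 matches 1110xxxx → 3-byte sequence.
Byte 1: 0xE0 = 11100000, payload 0000 (4 bits).
Byte 2: 0xB8 = 10111000 (10xxxxxx ✓), payload 111000.
Byte 3: 0x8F = 10001111 (10xxxxxx ✓), payload 001111.
Concatenate: 0000111000001111 = 0xE0F (16 bits → U+0E0F).

U+0E0F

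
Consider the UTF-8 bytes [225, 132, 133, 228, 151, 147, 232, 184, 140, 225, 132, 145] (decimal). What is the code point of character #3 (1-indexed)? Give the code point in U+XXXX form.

U+8E0C

Offset 0: leading byte 0xE1 = 11100001 → 3-byte char #1 = E1 84 85.
Offset 3: leading byte 0xE4 = 11100100 → 3-byte char #2 = E4 97 93.
Offset 6: leading byte 0xE8 = 11101000 → 3-byte char #3 = E8 B8 8C.
Leading byte 0xE8 = 11101000 matches 1110xxxx → 3-byte sequence.
Byte 1: 0xE8 = 11101000, payload 1000 (4 bits).
Byte 2: 0xB8 = 10111000 (10xxxxxx ✓), payload 111000.
Byte 3: 0x8C = 10001100 (10xxxxxx ✓), payload 001100.
Concatenate: 1000111000001100 = 0x8E0C (16 bits → U+8E0C).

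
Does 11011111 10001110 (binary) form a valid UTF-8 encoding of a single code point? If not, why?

Leading byte 0xDF = 11011111 → 2-byte form.
Continuation bytes 0x8E=10001110 all match 10xxxxxx.
Decoded value 0x7CE is ≥ 0x80 (shortest form) and not a surrogate.

valid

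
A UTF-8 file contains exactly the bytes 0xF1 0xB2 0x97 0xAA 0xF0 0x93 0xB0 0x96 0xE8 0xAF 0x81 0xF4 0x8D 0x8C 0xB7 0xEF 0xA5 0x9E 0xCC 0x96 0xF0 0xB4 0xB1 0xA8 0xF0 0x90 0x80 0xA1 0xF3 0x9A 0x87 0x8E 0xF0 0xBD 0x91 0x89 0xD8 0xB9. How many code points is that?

11

Byte at offset 0: 0xF1 = 11110001 → 4-byte char (#1). Advance 4.
Byte at offset 4: 0xF0 = 11110000 → 4-byte char (#2). Advance 4.
Byte at offset 8: 0xE8 = 11101000 → 3-byte char (#3). Advance 3.
Byte at offset 11: 0xF4 = 11110100 → 4-byte char (#4). Advance 4.
Byte at offset 15: 0xEF = 11101111 → 3-byte char (#5). Advance 3.
Byte at offset 18: 0xCC = 11001100 → 2-byte char (#6). Advance 2.
Byte at offset 20: 0xF0 = 11110000 → 4-byte char (#7). Advance 4.
Byte at offset 24: 0xF0 = 11110000 → 4-byte char (#8). Advance 4.
Byte at offset 28: 0xF3 = 11110011 → 4-byte char (#9). Advance 4.
Byte at offset 32: 0xF0 = 11110000 → 4-byte char (#10). Advance 4.
Byte at offset 36: 0xD8 = 11011000 → 2-byte char (#11). Advance 2.
Reached end at offset 38 after 11 code points.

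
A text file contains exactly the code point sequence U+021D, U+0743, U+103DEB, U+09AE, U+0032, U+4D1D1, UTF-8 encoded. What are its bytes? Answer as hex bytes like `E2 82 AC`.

U+021D: 2-byte form → C8 9D.
U+0743: 2-byte form → DD 83.
U+103DEB: 4-byte form → F4 83 B7 AB.
U+09AE: 3-byte form → E0 A6 AE.
U+0032: 1-byte form → 32.
U+4D1D1: 4-byte form → F1 8D 87 91.
Concatenated (16 bytes): C8 9D DD 83 F4 83 B7 AB E0 A6 AE 32 F1 8D 87 91.

C8 9D DD 83 F4 83 B7 AB E0 A6 AE 32 F1 8D 87 91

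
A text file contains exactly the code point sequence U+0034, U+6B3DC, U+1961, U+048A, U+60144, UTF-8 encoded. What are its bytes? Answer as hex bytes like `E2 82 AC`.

34 F1 AB 8F 9C E1 A5 A1 D2 8A F1 A0 85 84

U+0034: 1-byte form → 34.
U+6B3DC: 4-byte form → F1 AB 8F 9C.
U+1961: 3-byte form → E1 A5 A1.
U+048A: 2-byte form → D2 8A.
U+60144: 4-byte form → F1 A0 85 84.
Concatenated (14 bytes): 34 F1 AB 8F 9C E1 A5 A1 D2 8A F1 A0 85 84.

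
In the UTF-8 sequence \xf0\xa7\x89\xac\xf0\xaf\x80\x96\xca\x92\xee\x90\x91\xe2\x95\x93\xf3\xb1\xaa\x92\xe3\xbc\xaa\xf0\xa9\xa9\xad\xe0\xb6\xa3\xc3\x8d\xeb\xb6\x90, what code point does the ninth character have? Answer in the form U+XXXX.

Offset 0: leading byte 0xF0 = 11110000 → 4-byte char #1 = F0 A7 89 AC.
Offset 4: leading byte 0xF0 = 11110000 → 4-byte char #2 = F0 AF 80 96.
Offset 8: leading byte 0xCA = 11001010 → 2-byte char #3 = CA 92.
Offset 10: leading byte 0xEE = 11101110 → 3-byte char #4 = EE 90 91.
Offset 13: leading byte 0xE2 = 11100010 → 3-byte char #5 = E2 95 93.
Offset 16: leading byte 0xF3 = 11110011 → 4-byte char #6 = F3 B1 AA 92.
Offset 20: leading byte 0xE3 = 11100011 → 3-byte char #7 = E3 BC AA.
Offset 23: leading byte 0xF0 = 11110000 → 4-byte char #8 = F0 A9 A9 AD.
Offset 27: leading byte 0xE0 = 11100000 → 3-byte char #9 = E0 B6 A3.
Leading byte 0xE0 = 11100000 matches 1110xxxx → 3-byte sequence.
Byte 1: 0xE0 = 11100000, payload 0000 (4 bits).
Byte 2: 0xB6 = 10110110 (10xxxxxx ✓), payload 110110.
Byte 3: 0xA3 = 10100011 (10xxxxxx ✓), payload 100011.
Concatenate: 0000110110100011 = 0xDA3 (16 bits → U+0DA3).

U+0DA3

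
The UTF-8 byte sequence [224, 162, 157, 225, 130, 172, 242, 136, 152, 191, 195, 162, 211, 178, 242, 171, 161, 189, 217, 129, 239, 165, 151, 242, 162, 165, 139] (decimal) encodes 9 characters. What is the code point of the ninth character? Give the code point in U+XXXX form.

Offset 0: leading byte 0xE0 = 11100000 → 3-byte char #1 = E0 A2 9D.
Offset 3: leading byte 0xE1 = 11100001 → 3-byte char #2 = E1 82 AC.
Offset 6: leading byte 0xF2 = 11110010 → 4-byte char #3 = F2 88 98 BF.
Offset 10: leading byte 0xC3 = 11000011 → 2-byte char #4 = C3 A2.
Offset 12: leading byte 0xD3 = 11010011 → 2-byte char #5 = D3 B2.
Offset 14: leading byte 0xF2 = 11110010 → 4-byte char #6 = F2 AB A1 BD.
Offset 18: leading byte 0xD9 = 11011001 → 2-byte char #7 = D9 81.
Offset 20: leading byte 0xEF = 11101111 → 3-byte char #8 = EF A5 97.
Offset 23: leading byte 0xF2 = 11110010 → 4-byte char #9 = F2 A2 A5 8B.
Leading byte 0xF2 = 11110010 matches 11110xxx → 4-byte sequence.
Byte 1: 0xF2 = 11110010, payload 010 (3 bits).
Byte 2: 0xA2 = 10100010 (10xxxxxx ✓), payload 100010.
Byte 3: 0xA5 = 10100101 (10xxxxxx ✓), payload 100101.
Byte 4: 0x8B = 10001011 (10xxxxxx ✓), payload 001011.
Concatenate: 010100010100101001011 = 0xA294B (21 bits → U+A294B).

U+A294B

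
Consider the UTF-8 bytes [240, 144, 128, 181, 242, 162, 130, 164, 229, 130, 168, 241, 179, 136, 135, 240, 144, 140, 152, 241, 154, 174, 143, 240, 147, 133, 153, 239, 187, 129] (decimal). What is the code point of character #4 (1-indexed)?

U+73207

Offset 0: leading byte 0xF0 = 11110000 → 4-byte char #1 = F0 90 80 B5.
Offset 4: leading byte 0xF2 = 11110010 → 4-byte char #2 = F2 A2 82 A4.
Offset 8: leading byte 0xE5 = 11100101 → 3-byte char #3 = E5 82 A8.
Offset 11: leading byte 0xF1 = 11110001 → 4-byte char #4 = F1 B3 88 87.
Leading byte 0xF1 = 11110001 matches 11110xxx → 4-byte sequence.
Byte 1: 0xF1 = 11110001, payload 001 (3 bits).
Byte 2: 0xB3 = 10110011 (10xxxxxx ✓), payload 110011.
Byte 3: 0x88 = 10001000 (10xxxxxx ✓), payload 001000.
Byte 4: 0x87 = 10000111 (10xxxxxx ✓), payload 000111.
Concatenate: 001110011001000000111 = 0x73207 (21 bits → U+73207).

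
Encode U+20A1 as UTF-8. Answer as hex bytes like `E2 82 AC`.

E2 82 A1

U+20A1 = 0x20A1 = 8353 decimal. In range U+0800–U+FFFF → 3-byte form: 1110xxxx 10xxxxxx 10xxxxxx.
Binary (16 bits): 0010000010100001.
Split 4+6+6: 0010 | 000010 | 100001.
Byte 1: 11100010 = 0xE2.
Byte 2: 10000010 = 0x82.
Byte 3: 10100001 = 0xA1.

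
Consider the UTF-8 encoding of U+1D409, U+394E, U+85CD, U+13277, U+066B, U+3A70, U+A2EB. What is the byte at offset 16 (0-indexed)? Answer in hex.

U+1D409 → 4-byte form F0 9D 90 89 at offsets 0–3.
U+394E → 3-byte form E3 A5 8E at offsets 4–6.
U+85CD → 3-byte form E8 97 8D at offsets 7–9.
U+13277 → 4-byte form F0 93 89 B7 at offsets 10–13.
U+066B → 2-byte form D9 AB at offsets 14–15.
U+3A70 → 3-byte form E3 A9 B0 at offsets 16–18.
Offset 16 falls in char 6's range; it's byte 1 of E3 A9 B0 = 0xE3.

0xE3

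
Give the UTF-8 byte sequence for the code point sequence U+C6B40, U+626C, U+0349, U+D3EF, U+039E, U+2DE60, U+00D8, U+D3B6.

U+C6B40: 4-byte form → F3 86 AD 80.
U+626C: 3-byte form → E6 89 AC.
U+0349: 2-byte form → CD 89.
U+D3EF: 3-byte form → ED 8F AF.
U+039E: 2-byte form → CE 9E.
U+2DE60: 4-byte form → F0 AD B9 A0.
U+00D8: 2-byte form → C3 98.
U+D3B6: 3-byte form → ED 8E B6.
Concatenated (23 bytes): F3 86 AD 80 E6 89 AC CD 89 ED 8F AF CE 9E F0 AD B9 A0 C3 98 ED 8E B6.

F3 86 AD 80 E6 89 AC CD 89 ED 8F AF CE 9E F0 AD B9 A0 C3 98 ED 8E B6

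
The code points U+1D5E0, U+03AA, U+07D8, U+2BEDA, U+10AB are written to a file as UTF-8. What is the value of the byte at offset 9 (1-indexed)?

0xF0

1-indexed offset 9 is 0-indexed offset 8.
U+1D5E0 → 4-byte form F0 9D 97 A0 at offsets 0–3.
U+03AA → 2-byte form CE AA at offsets 4–5.
U+07D8 → 2-byte form DF 98 at offsets 6–7.
U+2BEDA → 4-byte form F0 AB BB 9A at offsets 8–11.
Offset 8 falls in char 4's range; it's byte 1 of F0 AB BB 9A = 0xF0.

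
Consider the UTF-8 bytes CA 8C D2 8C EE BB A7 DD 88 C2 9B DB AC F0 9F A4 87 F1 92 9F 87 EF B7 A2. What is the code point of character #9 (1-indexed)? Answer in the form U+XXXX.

U+FDE2

Offset 0: leading byte 0xCA = 11001010 → 2-byte char #1 = CA 8C.
Offset 2: leading byte 0xD2 = 11010010 → 2-byte char #2 = D2 8C.
Offset 4: leading byte 0xEE = 11101110 → 3-byte char #3 = EE BB A7.
Offset 7: leading byte 0xDD = 11011101 → 2-byte char #4 = DD 88.
Offset 9: leading byte 0xC2 = 11000010 → 2-byte char #5 = C2 9B.
Offset 11: leading byte 0xDB = 11011011 → 2-byte char #6 = DB AC.
Offset 13: leading byte 0xF0 = 11110000 → 4-byte char #7 = F0 9F A4 87.
Offset 17: leading byte 0xF1 = 11110001 → 4-byte char #8 = F1 92 9F 87.
Offset 21: leading byte 0xEF = 11101111 → 3-byte char #9 = EF B7 A2.
Leading byte 0xEF = 11101111 matches 1110xxxx → 3-byte sequence.
Byte 1: 0xEF = 11101111, payload 1111 (4 bits).
Byte 2: 0xB7 = 10110111 (10xxxxxx ✓), payload 110111.
Byte 3: 0xA2 = 10100010 (10xxxxxx ✓), payload 100010.
Concatenate: 1111110111100010 = 0xFDE2 (16 bits → U+FDE2).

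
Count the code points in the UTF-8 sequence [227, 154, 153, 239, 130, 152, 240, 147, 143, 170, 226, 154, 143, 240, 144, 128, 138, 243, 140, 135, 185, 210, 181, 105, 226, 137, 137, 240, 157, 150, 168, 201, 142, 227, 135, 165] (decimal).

12

Byte at offset 0: 0xE3 = 11100011 → 3-byte char (#1). Advance 3.
Byte at offset 3: 0xEF = 11101111 → 3-byte char (#2). Advance 3.
Byte at offset 6: 0xF0 = 11110000 → 4-byte char (#3). Advance 4.
Byte at offset 10: 0xE2 = 11100010 → 3-byte char (#4). Advance 3.
Byte at offset 13: 0xF0 = 11110000 → 4-byte char (#5). Advance 4.
Byte at offset 17: 0xF3 = 11110011 → 4-byte char (#6). Advance 4.
Byte at offset 21: 0xD2 = 11010010 → 2-byte char (#7). Advance 2.
Byte at offset 23: 0x69 = 01101001 → 1-byte char (#8). Advance 1.
Byte at offset 24: 0xE2 = 11100010 → 3-byte char (#9). Advance 3.
Byte at offset 27: 0xF0 = 11110000 → 4-byte char (#10). Advance 4.
Byte at offset 31: 0xC9 = 11001001 → 2-byte char (#11). Advance 2.
Byte at offset 33: 0xE3 = 11100011 → 3-byte char (#12). Advance 3.
Reached end at offset 36 after 12 code points.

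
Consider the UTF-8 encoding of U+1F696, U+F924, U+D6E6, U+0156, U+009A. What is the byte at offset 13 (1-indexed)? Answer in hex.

1-indexed offset 13 is 0-indexed offset 12.
U+1F696 → 4-byte form F0 9F 9A 96 at offsets 0–3.
U+F924 → 3-byte form EF A4 A4 at offsets 4–6.
U+D6E6 → 3-byte form ED 9B A6 at offsets 7–9.
U+0156 → 2-byte form C5 96 at offsets 10–11.
U+009A → 2-byte form C2 9A at offsets 12–13.
Offset 12 falls in char 5's range; it's byte 1 of C2 9A = 0xC2.

0xC2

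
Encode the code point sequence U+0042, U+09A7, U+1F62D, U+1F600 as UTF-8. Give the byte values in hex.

42 E0 A6 A7 F0 9F 98 AD F0 9F 98 80

U+0042: 1-byte form → 42.
U+09A7: 3-byte form → E0 A6 A7.
U+1F62D: 4-byte form → F0 9F 98 AD.
U+1F600: 4-byte form → F0 9F 98 80.
Concatenated (12 bytes): 42 E0 A6 A7 F0 9F 98 AD F0 9F 98 80.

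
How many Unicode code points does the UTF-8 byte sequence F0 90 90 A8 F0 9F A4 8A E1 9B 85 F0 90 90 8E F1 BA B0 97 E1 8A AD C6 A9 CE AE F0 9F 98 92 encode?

9

Byte at offset 0: 0xF0 = 11110000 → 4-byte char (#1). Advance 4.
Byte at offset 4: 0xF0 = 11110000 → 4-byte char (#2). Advance 4.
Byte at offset 8: 0xE1 = 11100001 → 3-byte char (#3). Advance 3.
Byte at offset 11: 0xF0 = 11110000 → 4-byte char (#4). Advance 4.
Byte at offset 15: 0xF1 = 11110001 → 4-byte char (#5). Advance 4.
Byte at offset 19: 0xE1 = 11100001 → 3-byte char (#6). Advance 3.
Byte at offset 22: 0xC6 = 11000110 → 2-byte char (#7). Advance 2.
Byte at offset 24: 0xCE = 11001110 → 2-byte char (#8). Advance 2.
Byte at offset 26: 0xF0 = 11110000 → 4-byte char (#9). Advance 4.
Reached end at offset 30 after 9 code points.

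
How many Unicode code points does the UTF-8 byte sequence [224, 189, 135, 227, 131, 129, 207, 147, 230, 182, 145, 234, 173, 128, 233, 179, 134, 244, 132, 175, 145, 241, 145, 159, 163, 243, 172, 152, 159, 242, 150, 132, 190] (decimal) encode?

10

Byte at offset 0: 0xE0 = 11100000 → 3-byte char (#1). Advance 3.
Byte at offset 3: 0xE3 = 11100011 → 3-byte char (#2). Advance 3.
Byte at offset 6: 0xCF = 11001111 → 2-byte char (#3). Advance 2.
Byte at offset 8: 0xE6 = 11100110 → 3-byte char (#4). Advance 3.
Byte at offset 11: 0xEA = 11101010 → 3-byte char (#5). Advance 3.
Byte at offset 14: 0xE9 = 11101001 → 3-byte char (#6). Advance 3.
Byte at offset 17: 0xF4 = 11110100 → 4-byte char (#7). Advance 4.
Byte at offset 21: 0xF1 = 11110001 → 4-byte char (#8). Advance 4.
Byte at offset 25: 0xF3 = 11110011 → 4-byte char (#9). Advance 4.
Byte at offset 29: 0xF2 = 11110010 → 4-byte char (#10). Advance 4.
Reached end at offset 33 after 10 code points.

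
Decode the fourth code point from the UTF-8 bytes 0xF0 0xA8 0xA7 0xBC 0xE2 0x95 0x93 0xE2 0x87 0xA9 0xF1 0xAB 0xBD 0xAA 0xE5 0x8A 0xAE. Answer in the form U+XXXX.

Offset 0: leading byte 0xF0 = 11110000 → 4-byte char #1 = F0 A8 A7 BC.
Offset 4: leading byte 0xE2 = 11100010 → 3-byte char #2 = E2 95 93.
Offset 7: leading byte 0xE2 = 11100010 → 3-byte char #3 = E2 87 A9.
Offset 10: leading byte 0xF1 = 11110001 → 4-byte char #4 = F1 AB BD AA.
Leading byte 0xF1 = 11110001 matches 11110xxx → 4-byte sequence.
Byte 1: 0xF1 = 11110001, payload 001 (3 bits).
Byte 2: 0xAB = 10101011 (10xxxxxx ✓), payload 101011.
Byte 3: 0xBD = 10111101 (10xxxxxx ✓), payload 111101.
Byte 4: 0xAA = 10101010 (10xxxxxx ✓), payload 101010.
Concatenate: 001101011111101101010 = 0x6BF6A (21 bits → U+6BF6A).

U+6BF6A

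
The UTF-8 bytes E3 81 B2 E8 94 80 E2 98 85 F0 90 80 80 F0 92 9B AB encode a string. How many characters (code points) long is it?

Byte at offset 0: 0xE3 = 11100011 → 3-byte char (#1). Advance 3.
Byte at offset 3: 0xE8 = 11101000 → 3-byte char (#2). Advance 3.
Byte at offset 6: 0xE2 = 11100010 → 3-byte char (#3). Advance 3.
Byte at offset 9: 0xF0 = 11110000 → 4-byte char (#4). Advance 4.
Byte at offset 13: 0xF0 = 11110000 → 4-byte char (#5). Advance 4.
Reached end at offset 17 after 5 code points.

5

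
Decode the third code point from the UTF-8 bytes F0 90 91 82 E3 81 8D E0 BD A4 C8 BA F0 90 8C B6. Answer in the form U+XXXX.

Offset 0: leading byte 0xF0 = 11110000 → 4-byte char #1 = F0 90 91 82.
Offset 4: leading byte 0xE3 = 11100011 → 3-byte char #2 = E3 81 8D.
Offset 7: leading byte 0xE0 = 11100000 → 3-byte char #3 = E0 BD A4.
Leading byte 0xE0 = 11100000 matches 1110xxxx → 3-byte sequence.
Byte 1: 0xE0 = 11100000, payload 0000 (4 bits).
Byte 2: 0xBD = 10111101 (10xxxxxx ✓), payload 111101.
Byte 3: 0xA4 = 10100100 (10xxxxxx ✓), payload 100100.
Concatenate: 0000111101100100 = 0xF64 (16 bits → U+0F64).

U+0F64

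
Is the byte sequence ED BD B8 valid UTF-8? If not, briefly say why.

invalid (encodes a surrogate (U+D800–U+DFFF))

Structurally a 3-byte sequence; payload = 0xDF78.
But 0xDF78 is in U+D800–U+DFFF, the surrogate range. Surrogates are not Unicode scalar values and are forbidden in UTF-8.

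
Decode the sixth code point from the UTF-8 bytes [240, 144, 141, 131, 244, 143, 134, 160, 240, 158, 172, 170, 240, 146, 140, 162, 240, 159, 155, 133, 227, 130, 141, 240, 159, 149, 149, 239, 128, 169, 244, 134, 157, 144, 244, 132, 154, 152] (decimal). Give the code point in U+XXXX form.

Offset 0: leading byte 0xF0 = 11110000 → 4-byte char #1 = F0 90 8D 83.
Offset 4: leading byte 0xF4 = 11110100 → 4-byte char #2 = F4 8F 86 A0.
Offset 8: leading byte 0xF0 = 11110000 → 4-byte char #3 = F0 9E AC AA.
Offset 12: leading byte 0xF0 = 11110000 → 4-byte char #4 = F0 92 8C A2.
Offset 16: leading byte 0xF0 = 11110000 → 4-byte char #5 = F0 9F 9B 85.
Offset 20: leading byte 0xE3 = 11100011 → 3-byte char #6 = E3 82 8D.
Leading byte 0xE3 = 11100011 matches 1110xxxx → 3-byte sequence.
Byte 1: 0xE3 = 11100011, payload 0011 (4 bits).
Byte 2: 0x82 = 10000010 (10xxxxxx ✓), payload 000010.
Byte 3: 0x8D = 10001101 (10xxxxxx ✓), payload 001101.
Concatenate: 0011000010001101 = 0x308D (16 bits → U+308D).

U+308D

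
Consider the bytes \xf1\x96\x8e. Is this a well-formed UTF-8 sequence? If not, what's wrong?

invalid (sequence truncated)

Leading byte 0xF1 = 11110001 → 4-byte form, but only 3 bytes are present.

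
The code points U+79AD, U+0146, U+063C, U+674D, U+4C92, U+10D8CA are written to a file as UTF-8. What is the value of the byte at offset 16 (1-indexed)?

1-indexed offset 16 is 0-indexed offset 15.
U+79AD → 3-byte form E7 A6 AD at offsets 0–2.
U+0146 → 2-byte form C5 86 at offsets 3–4.
U+063C → 2-byte form D8 BC at offsets 5–6.
U+674D → 3-byte form E6 9D 8D at offsets 7–9.
U+4C92 → 3-byte form E4 B2 92 at offsets 10–12.
U+10D8CA → 4-byte form F4 8D A3 8A at offsets 13–16.
Offset 15 falls in char 6's range; it's byte 3 of F4 8D A3 8A = 0xA3.

0xA3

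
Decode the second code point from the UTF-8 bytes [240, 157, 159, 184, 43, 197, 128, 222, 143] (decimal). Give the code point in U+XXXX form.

Offset 0: leading byte 0xF0 = 11110000 → 4-byte char #1 = F0 9D 9F B8.
Offset 4: leading byte 0x2B = 00101011 → 1-byte char #2 = 2B.
Leading byte 0x2B = 00101011 matches 0xxxxxxx → 1-byte sequence.
Byte 1: 0x2B = 00101011, payload 0101011 (7 bits).
Concatenate: 0101011 = 0x2B (7 bits → U+002B).

U+002B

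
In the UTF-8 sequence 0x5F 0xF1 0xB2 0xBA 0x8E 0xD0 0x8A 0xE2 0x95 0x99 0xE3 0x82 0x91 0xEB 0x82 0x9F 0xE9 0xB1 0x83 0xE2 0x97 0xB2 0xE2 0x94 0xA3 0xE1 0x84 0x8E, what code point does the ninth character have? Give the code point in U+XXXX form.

Offset 0: leading byte 0x5F = 01011111 → 1-byte char #1 = 5F.
Offset 1: leading byte 0xF1 = 11110001 → 4-byte char #2 = F1 B2 BA 8E.
Offset 5: leading byte 0xD0 = 11010000 → 2-byte char #3 = D0 8A.
Offset 7: leading byte 0xE2 = 11100010 → 3-byte char #4 = E2 95 99.
Offset 10: leading byte 0xE3 = 11100011 → 3-byte char #5 = E3 82 91.
Offset 13: leading byte 0xEB = 11101011 → 3-byte char #6 = EB 82 9F.
Offset 16: leading byte 0xE9 = 11101001 → 3-byte char #7 = E9 B1 83.
Offset 19: leading byte 0xE2 = 11100010 → 3-byte char #8 = E2 97 B2.
Offset 22: leading byte 0xE2 = 11100010 → 3-byte char #9 = E2 94 A3.
Leading byte 0xE2 = 11100010 matches 1110xxxx → 3-byte sequence.
Byte 1: 0xE2 = 11100010, payload 0010 (4 bits).
Byte 2: 0x94 = 10010100 (10xxxxxx ✓), payload 010100.
Byte 3: 0xA3 = 10100011 (10xxxxxx ✓), payload 100011.
Concatenate: 0010010100100011 = 0x2523 (16 bits → U+2523).

U+2523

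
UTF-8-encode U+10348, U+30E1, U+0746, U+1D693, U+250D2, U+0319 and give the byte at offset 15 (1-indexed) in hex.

0xA5

1-indexed offset 15 is 0-indexed offset 14.
U+10348 → 4-byte form F0 90 8D 88 at offsets 0–3.
U+30E1 → 3-byte form E3 83 A1 at offsets 4–6.
U+0746 → 2-byte form DD 86 at offsets 7–8.
U+1D693 → 4-byte form F0 9D 9A 93 at offsets 9–12.
U+250D2 → 4-byte form F0 A5 83 92 at offsets 13–16.
Offset 14 falls in char 5's range; it's byte 2 of F0 A5 83 92 = 0xA5.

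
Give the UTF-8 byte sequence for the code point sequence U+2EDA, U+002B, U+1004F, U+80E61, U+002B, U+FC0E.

U+2EDA: 3-byte form → E2 BB 9A.
U+002B: 1-byte form → 2B.
U+1004F: 4-byte form → F0 90 81 8F.
U+80E61: 4-byte form → F2 80 B9 A1.
U+002B: 1-byte form → 2B.
U+FC0E: 3-byte form → EF B0 8E.
Concatenated (16 bytes): E2 BB 9A 2B F0 90 81 8F F2 80 B9 A1 2B EF B0 8E.

E2 BB 9A 2B F0 90 81 8F F2 80 B9 A1 2B EF B0 8E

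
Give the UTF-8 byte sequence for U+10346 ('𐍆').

U+10346 = 0x10346 = 66374 decimal. In range U+10000–U+10FFFF → 4-byte form: 11110xxx 10xxxxxx 10xxxxxx 10xxxxxx.
Binary (21 bits): 000010000001101000110.
Split 3+6+6+6: 000 | 010000 | 001101 | 000110.
Byte 1: 11110000 = 0xF0.
Byte 2: 10010000 = 0x90.
Byte 3: 10001101 = 0x8D.
Byte 4: 10000110 = 0x86.

F0 90 8D 86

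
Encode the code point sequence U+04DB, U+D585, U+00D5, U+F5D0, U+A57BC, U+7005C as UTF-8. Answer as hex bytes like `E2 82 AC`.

U+04DB: 2-byte form → D3 9B.
U+D585: 3-byte form → ED 96 85.
U+00D5: 2-byte form → C3 95.
U+F5D0: 3-byte form → EF 97 90.
U+A57BC: 4-byte form → F2 A5 9E BC.
U+7005C: 4-byte form → F1 B0 81 9C.
Concatenated (18 bytes): D3 9B ED 96 85 C3 95 EF 97 90 F2 A5 9E BC F1 B0 81 9C.

D3 9B ED 96 85 C3 95 EF 97 90 F2 A5 9E BC F1 B0 81 9C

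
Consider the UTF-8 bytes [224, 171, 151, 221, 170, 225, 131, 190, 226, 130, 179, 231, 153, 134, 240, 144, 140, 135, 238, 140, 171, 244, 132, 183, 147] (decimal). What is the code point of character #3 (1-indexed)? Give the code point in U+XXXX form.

Offset 0: leading byte 0xE0 = 11100000 → 3-byte char #1 = E0 AB 97.
Offset 3: leading byte 0xDD = 11011101 → 2-byte char #2 = DD AA.
Offset 5: leading byte 0xE1 = 11100001 → 3-byte char #3 = E1 83 BE.
Leading byte 0xE1 = 11100001 matches 1110xxxx → 3-byte sequence.
Byte 1: 0xE1 = 11100001, payload 0001 (4 bits).
Byte 2: 0x83 = 10000011 (10xxxxxx ✓), payload 000011.
Byte 3: 0xBE = 10111110 (10xxxxxx ✓), payload 111110.
Concatenate: 0001000011111110 = 0x10FE (16 bits → U+10FE).

U+10FE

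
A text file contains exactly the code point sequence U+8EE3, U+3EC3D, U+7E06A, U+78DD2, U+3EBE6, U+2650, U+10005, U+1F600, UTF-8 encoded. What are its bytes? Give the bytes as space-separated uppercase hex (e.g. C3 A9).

E8 BB A3 F0 BE B0 BD F1 BE 81 AA F1 B8 B7 92 F0 BE AF A6 E2 99 90 F0 90 80 85 F0 9F 98 80

U+8EE3: 3-byte form → E8 BB A3.
U+3EC3D: 4-byte form → F0 BE B0 BD.
U+7E06A: 4-byte form → F1 BE 81 AA.
U+78DD2: 4-byte form → F1 B8 B7 92.
U+3EBE6: 4-byte form → F0 BE AF A6.
U+2650: 3-byte form → E2 99 90.
U+10005: 4-byte form → F0 90 80 85.
U+1F600: 4-byte form → F0 9F 98 80.
Concatenated (30 bytes): E8 BB A3 F0 BE B0 BD F1 BE 81 AA F1 B8 B7 92 F0 BE AF A6 E2 99 90 F0 90 80 85 F0 9F 98 80.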